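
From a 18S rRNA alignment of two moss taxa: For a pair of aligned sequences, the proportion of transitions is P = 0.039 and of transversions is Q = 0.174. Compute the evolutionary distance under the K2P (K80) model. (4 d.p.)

0.2521

Under the Kimura two-parameter model, d = −½ ln(1 − 2P − Q) − ¼ ln(1 − 2Q).
1 − 2P − Q = 0.748, giving −½ ln(0.748) = 0.145176.
1 − 2Q = 0.652, giving −¼ ln(0.652) = 0.106928.
d = 0.145176 + 0.106928 = 0.252104.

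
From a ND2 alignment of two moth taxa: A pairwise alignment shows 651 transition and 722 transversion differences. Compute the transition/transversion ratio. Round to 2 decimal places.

0.90

R = 651/722 = 0.901662… ≈ 0.90 (to 2 d.p.).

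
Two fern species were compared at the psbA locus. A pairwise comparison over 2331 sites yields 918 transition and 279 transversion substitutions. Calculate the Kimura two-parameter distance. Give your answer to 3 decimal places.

1.258

P = 918/2331 ≈ 0.393822 and Q = 279/2331 ≈ 0.119691.
Under the Kimura two-parameter model, d = −½ ln(1 − 2P − Q) − ¼ ln(1 − 2Q).
1 − 2P − Q = 0.092665, giving −½ ln(0.092665) = 1.189382.
1 − 2Q = 0.760618, giving −¼ ln(0.760618) = 0.068406.
d = 1.189382 + 0.068406 = 1.257788.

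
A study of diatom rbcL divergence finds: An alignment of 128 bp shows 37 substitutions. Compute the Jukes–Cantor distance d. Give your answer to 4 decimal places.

p = 37/128 ≈ 0.289063.
d = −(3/4) ln(1 − 4p/3) = −0.75 ln(1 − 0.385417) = −0.75 ln(0.614583)
  = −0.75 × (-0.486811) = 0.365108 substitutions/site.

0.3651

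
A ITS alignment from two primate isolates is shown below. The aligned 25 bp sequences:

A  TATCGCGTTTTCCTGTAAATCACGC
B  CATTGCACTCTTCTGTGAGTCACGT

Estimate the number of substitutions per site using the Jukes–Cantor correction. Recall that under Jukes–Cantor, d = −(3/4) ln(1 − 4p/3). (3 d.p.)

0.490

The sequences differ at 9 of 25 sites (1, 4, 7, 8, 10, 12, 17, 19, 25), so p = 9/25 = 0.36.
d = −(3/4) ln(1 − 4p/3) = −0.75 ln(1 − 0.48) = −0.75 ln(0.52)
  = −0.75 × (-0.653926) = 0.490445 substitutions/site.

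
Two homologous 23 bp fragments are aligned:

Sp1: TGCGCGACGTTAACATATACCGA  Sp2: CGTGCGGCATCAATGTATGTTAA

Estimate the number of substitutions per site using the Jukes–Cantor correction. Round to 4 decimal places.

0.7614

The sequences differ at 11 of 23 sites, so p = 11/23 ≈ 0.478261.
d = −(3/4) ln(1 − 4p/3) = −0.75 ln(1 − 0.637681) = −0.75 ln(0.362319)
  = −0.75 × (-1.015230) = 0.761423 substitutions/site.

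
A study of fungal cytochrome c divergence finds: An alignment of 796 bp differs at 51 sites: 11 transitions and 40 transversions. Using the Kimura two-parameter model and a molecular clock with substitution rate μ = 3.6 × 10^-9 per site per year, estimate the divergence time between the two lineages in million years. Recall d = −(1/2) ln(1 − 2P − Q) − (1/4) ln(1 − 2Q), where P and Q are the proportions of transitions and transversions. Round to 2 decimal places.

P = 11/796 ≈ 0.013819 and Q = 40/796 ≈ 0.050251.
Under the Kimura two-parameter model, d = −½ ln(1 − 2P − Q) − ¼ ln(1 − 2Q).
1 − 2P − Q = 0.922111, giving −½ ln(0.922111) = 0.040545.
1 − 2Q = 0.899498, giving −¼ ln(0.899498) = 0.026480.
d = 0.040545 + 0.026480 = 0.067025.
Under a molecular clock d = 2μt, so t = d/(2μ) = 0.067025 / (2 × 3.6 × 10^-9) = 9.31 million years.

9.31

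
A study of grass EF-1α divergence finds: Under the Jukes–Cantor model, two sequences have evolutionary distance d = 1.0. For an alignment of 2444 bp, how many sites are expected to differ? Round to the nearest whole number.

1350

Invert JC69: p = (3/4)(1 − e^(−4d/3)) = 0.75 × (1 − e^(-1.333333)) = 0.75 × (1 − 0.263597) = 0.552302.
Expected differing sites = pL ≈ 0.552302 × 2444 = 1349.826088 ≈ 1350.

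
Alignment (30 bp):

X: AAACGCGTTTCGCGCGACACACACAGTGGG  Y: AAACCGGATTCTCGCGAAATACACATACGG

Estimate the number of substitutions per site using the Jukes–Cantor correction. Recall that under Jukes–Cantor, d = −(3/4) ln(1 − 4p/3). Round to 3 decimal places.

The sequences differ at 9 of 30 sites (5, 6, 8, 12, 18, 20, 26, 27, 28), so p = 9/30 = 0.3.
d = −(3/4) ln(1 − 4p/3) = −0.75 ln(1 − 0.4) = −0.75 ln(0.6)
  = −0.75 × (-0.510826) = 0.383120 substitutions/site.

0.383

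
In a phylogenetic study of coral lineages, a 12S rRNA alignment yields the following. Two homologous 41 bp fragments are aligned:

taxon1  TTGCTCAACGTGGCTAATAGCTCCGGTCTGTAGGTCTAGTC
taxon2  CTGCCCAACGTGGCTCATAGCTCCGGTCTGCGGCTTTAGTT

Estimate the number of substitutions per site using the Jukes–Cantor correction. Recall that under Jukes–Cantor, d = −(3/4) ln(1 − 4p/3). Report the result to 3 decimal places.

The sequences differ at 8 of 41 sites (1, 5, 16, 31, 32, 34, 36, 41), so p = 8/41 ≈ 0.195122.
d = −(3/4) ln(1 − 4p/3) = −0.75 ln(1 − 0.260163) = −0.75 ln(0.739837)
  = −0.75 × (-0.301325) = 0.225994 substitutions/site.

0.226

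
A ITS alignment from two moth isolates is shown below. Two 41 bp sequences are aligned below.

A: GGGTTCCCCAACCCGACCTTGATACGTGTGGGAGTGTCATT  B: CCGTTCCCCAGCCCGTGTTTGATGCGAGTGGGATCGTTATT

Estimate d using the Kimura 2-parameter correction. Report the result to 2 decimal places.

Of 41 sites, 5 differences are transitions and 6 are transversions, so P = 5/41 ≈ 0.121951 and Q = 6/41 ≈ 0.146341.
Under the Kimura two-parameter model, d = −½ ln(1 − 2P − Q) − ¼ ln(1 − 2Q).
1 − 2P − Q = 0.609757, giving −½ ln(0.609757) = 0.247347.
1 − 2Q = 0.707318, giving −¼ ln(0.707318) = 0.086569.
d = 0.247347 + 0.086569 = 0.333916.

0.33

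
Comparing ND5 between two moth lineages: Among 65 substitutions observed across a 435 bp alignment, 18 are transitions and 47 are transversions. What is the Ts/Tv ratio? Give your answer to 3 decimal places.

0.383

R = 18/47 = 0.382978… ≈ 0.383 (to 3 d.p.).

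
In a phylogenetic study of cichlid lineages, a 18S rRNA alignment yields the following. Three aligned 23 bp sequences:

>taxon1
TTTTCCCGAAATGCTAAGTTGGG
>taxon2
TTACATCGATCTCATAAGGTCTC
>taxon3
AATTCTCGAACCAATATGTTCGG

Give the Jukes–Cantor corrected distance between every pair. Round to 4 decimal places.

d(taxon1,taxon2) = 0.8922, d(taxon1,taxon3) = 0.5532, d(taxon2,taxon3) = 0.8922

taxon1–taxon2: 12/23 sites differ → p ≈ 0.521739, d = −0.75 ln(1 − 0.695652) = 0.892188 ≈ 0.8922.
taxon1–taxon3: 9/23 sites differ → p ≈ 0.391304, d = −0.75 ln(1 − 0.521739) = 0.553199 ≈ 0.5532.
taxon2–taxon3: 12/23 sites differ → p ≈ 0.521739, d = −0.75 ln(1 − 0.695652) = 0.892188 ≈ 0.8922.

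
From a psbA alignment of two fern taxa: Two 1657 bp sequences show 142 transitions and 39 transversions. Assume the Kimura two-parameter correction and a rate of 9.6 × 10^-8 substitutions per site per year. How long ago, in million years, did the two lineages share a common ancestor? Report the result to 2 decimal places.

0.63

P = 142/1657 ≈ 0.085697 and Q = 39/1657 ≈ 0.023537.
Under the Kimura two-parameter model, d = −½ ln(1 − 2P − Q) − ¼ ln(1 − 2Q).
1 − 2P − Q = 0.805069, giving −½ ln(0.805069) = 0.108414.
1 − 2Q = 0.952926, giving −¼ ln(0.952926) = 0.012055.
d = 0.108414 + 0.012055 = 0.120469.
Under a molecular clock d = 2μt, so t = d/(2μ) = 0.120469 / (2 × 9.6 × 10^-8) = 0.63 million years.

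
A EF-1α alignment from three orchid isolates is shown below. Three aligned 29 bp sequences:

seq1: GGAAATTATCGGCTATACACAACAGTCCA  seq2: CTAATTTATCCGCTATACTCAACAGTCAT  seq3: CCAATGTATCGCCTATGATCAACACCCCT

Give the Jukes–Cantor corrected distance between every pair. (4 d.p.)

d(seq1,seq2) = 0.2913, d(seq1,seq3) = 0.5285, d(seq2,seq3) = 0.4006

seq1–seq2: 7/29 sites differ → p ≈ 0.241379, d = −0.75 ln(1 − 0.321839) = 0.291278 ≈ 0.2913.
seq1–seq3: 11/29 sites differ → p ≈ 0.37931, d = −0.75 ln(1 − 0.505747) = 0.528531 ≈ 0.5285.
seq2–seq3: 9/29 sites differ → p ≈ 0.310345, d = −0.75 ln(1 − 0.413793) = 0.400562 ≈ 0.4006.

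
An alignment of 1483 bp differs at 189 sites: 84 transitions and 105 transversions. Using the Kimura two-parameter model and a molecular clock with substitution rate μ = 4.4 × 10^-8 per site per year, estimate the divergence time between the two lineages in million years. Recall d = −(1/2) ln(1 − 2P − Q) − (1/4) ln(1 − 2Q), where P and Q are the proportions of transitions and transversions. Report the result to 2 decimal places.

P = 84/1483 ≈ 0.056642 and Q = 105/1483 ≈ 0.070802.
Under the Kimura two-parameter model, d = −½ ln(1 − 2P − Q) − ¼ ln(1 − 2Q).
1 − 2P − Q = 0.815914, giving −½ ln(0.815914) = 0.101723.
1 − 2Q = 0.858396, giving −¼ ln(0.858396) = 0.038172.
d = 0.101723 + 0.038172 = 0.139895.
Under a molecular clock d = 2μt, so t = d/(2μ) = 0.139895 / (2 × 4.4 × 10^-8) = 1.59 million years.

1.59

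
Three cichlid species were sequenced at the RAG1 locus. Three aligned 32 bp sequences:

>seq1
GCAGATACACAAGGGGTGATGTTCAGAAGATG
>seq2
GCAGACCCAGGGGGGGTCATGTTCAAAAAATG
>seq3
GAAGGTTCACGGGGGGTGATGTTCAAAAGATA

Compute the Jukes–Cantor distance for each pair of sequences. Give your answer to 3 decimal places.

seq1–seq2: 8/32 sites differ → p = 0.25, d = −0.75 ln(1 − 0.333333) = 0.304098 ≈ 0.304.
seq1–seq3: 7/32 sites differ → p = 0.21875, d = −0.75 ln(1 − 0.291667) = 0.258631 ≈ 0.259.
seq2–seq3: 8/32 sites differ → p = 0.25, d = −0.75 ln(1 − 0.333333) = 0.304098 ≈ 0.304.

d(seq1,seq2) = 0.304, d(seq1,seq3) = 0.259, d(seq2,seq3) = 0.304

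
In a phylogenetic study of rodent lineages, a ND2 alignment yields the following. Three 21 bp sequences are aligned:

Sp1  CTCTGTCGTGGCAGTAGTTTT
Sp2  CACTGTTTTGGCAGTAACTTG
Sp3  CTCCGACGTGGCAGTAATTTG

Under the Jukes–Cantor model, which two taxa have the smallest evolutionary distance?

Sp1–Sp2: 6/21 differ, p = 0.286, d = 0.360.
Sp1–Sp3: 4/21 differ, p = 0.190, d = 0.220.
Sp2–Sp3: 6/21 differ, p = 0.286, d = 0.360.
The smallest distance is between Sp1 and Sp3.

Sp1 and Sp3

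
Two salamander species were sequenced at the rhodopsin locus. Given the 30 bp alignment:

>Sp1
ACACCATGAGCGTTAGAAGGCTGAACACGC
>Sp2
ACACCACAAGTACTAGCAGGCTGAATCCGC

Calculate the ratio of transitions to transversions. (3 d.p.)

3.000

Transitions are A↔G and C↔T; transversions are all other mismatches.
Transitions: 6. Transversions: 2.
R = 6/2 = 3.000.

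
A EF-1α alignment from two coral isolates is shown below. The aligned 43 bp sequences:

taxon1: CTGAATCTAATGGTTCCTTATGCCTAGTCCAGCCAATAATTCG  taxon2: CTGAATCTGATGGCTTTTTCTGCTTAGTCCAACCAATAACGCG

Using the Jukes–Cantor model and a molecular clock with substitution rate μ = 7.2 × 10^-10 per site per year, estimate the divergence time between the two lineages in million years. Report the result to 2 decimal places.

170.42

The sequences differ at 9 of 43 sites (9, 14, 16, 17, 20, 24, 32, 40, 41), so p = 9/43 ≈ 0.209302.
d = −(3/4) ln(1 − 4p/3) = −0.75 ln(1 − 0.279069) = −0.75 ln(0.720931)
  = −0.75 × (-0.327212) = 0.245409 substitutions/site.
Under a molecular clock d = 2μt, so t = d/(2μ) = 0.245409 / (2 × 7.2 × 10^-10) = 170.42 million years.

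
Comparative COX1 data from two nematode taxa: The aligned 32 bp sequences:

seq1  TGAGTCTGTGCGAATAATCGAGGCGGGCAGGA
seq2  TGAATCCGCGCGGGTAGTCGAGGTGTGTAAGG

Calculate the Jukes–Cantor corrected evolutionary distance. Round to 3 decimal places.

0.460

The sequences differ at 11 of 32 sites, so p = 11/32 = 0.34375.
d = −(3/4) ln(1 − 4p/3) = −0.75 ln(1 − 0.458333) = −0.75 ln(0.541667)
  = −0.75 × (-0.613104) = 0.459828 substitutions/site.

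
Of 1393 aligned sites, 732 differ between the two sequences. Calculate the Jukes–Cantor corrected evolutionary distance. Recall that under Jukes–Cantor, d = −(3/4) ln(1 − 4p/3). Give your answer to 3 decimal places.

p = 732/1393 ≈ 0.525485.
d = −(3/4) ln(1 − 4p/3) = −0.75 ln(1 − 0.700647) = −0.75 ln(0.299353)
  = −0.75 × (-1.206132) = 0.904599 substitutions/site.

0.905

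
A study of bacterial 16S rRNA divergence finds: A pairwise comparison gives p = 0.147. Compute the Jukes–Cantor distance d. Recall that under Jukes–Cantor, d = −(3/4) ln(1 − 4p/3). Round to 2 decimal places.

d = −(3/4) ln(1 − 4p/3) = −0.75 ln(1 − 0.196) = −0.75 ln(0.804)
  = −0.75 × (-0.218156) = 0.163617 substitutions/site.

0.16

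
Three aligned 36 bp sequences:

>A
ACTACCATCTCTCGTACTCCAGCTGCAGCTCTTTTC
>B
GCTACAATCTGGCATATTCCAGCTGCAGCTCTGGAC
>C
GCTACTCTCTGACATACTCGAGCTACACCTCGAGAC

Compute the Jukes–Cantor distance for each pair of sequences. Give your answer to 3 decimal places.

A–B: 9/36 sites differ → p = 0.25, d = −0.75 ln(1 − 0.333333) = 0.304098 ≈ 0.304.
A–C: 13/36 sites differ → p ≈ 0.361111, d = −0.75 ln(1 − 0.481481) = 0.492584 ≈ 0.493.
B–C: 9/36 sites differ → p = 0.25, d = −0.75 ln(1 − 0.333333) = 0.304098 ≈ 0.304.

d(A,B) = 0.304, d(A,C) = 0.493, d(B,C) = 0.304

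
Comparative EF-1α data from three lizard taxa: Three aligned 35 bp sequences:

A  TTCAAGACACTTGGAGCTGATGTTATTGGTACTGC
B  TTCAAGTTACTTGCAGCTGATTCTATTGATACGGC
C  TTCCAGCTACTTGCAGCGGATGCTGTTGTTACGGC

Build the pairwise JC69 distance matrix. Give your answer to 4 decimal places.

d(A,B) = 0.2326, d(A,C) = 0.3149, d(B,C) = 0.1946

A–B: 7/35 sites differ → p = 0.2, d = −0.75 ln(1 − 0.266667) = 0.232617 ≈ 0.2326.
A–C: 9/35 sites differ → p ≈ 0.257143, d = −0.75 ln(1 − 0.342857) = 0.314890 ≈ 0.3149.
B–C: 6/35 sites differ → p ≈ 0.171429, d = −0.75 ln(1 − 0.228572) = 0.194634 ≈ 0.1946.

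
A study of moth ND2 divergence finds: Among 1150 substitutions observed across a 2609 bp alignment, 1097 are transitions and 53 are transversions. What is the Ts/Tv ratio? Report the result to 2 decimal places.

R = 1097/53 = 20.698113… ≈ 20.70 (to 2 d.p.).

20.70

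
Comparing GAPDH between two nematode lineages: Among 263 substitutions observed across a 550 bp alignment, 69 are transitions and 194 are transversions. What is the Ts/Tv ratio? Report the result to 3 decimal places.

R = 69/194 = 0.355670… ≈ 0.356 (to 3 d.p.).

0.356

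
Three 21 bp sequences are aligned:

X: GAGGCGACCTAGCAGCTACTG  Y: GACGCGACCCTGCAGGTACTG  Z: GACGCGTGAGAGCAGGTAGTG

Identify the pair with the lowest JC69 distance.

X and Y

X–Y: 4/21 differ, p = 0.190, d = 0.220.
X–Z: 7/21 differ, p = 0.333, d = 0.441.
Y–Z: 6/21 differ, p = 0.286, d = 0.360.
The smallest distance is between X and Y.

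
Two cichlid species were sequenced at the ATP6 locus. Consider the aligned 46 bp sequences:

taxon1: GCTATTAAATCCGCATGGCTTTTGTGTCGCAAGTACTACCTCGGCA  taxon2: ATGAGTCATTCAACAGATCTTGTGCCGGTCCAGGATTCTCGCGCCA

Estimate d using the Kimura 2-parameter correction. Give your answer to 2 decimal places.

Of 46 sites, 7 differences are transitions and 17 are transversions, so P = 7/46 ≈ 0.152174 and Q = 17/46 ≈ 0.369565.
Under the Kimura two-parameter model, d = −½ ln(1 − 2P − Q) − ¼ ln(1 − 2Q).
1 − 2P − Q = 0.326087, giving −½ ln(0.326087) = 0.560296.
1 − 2Q = 0.26087, giving −¼ ln(0.26087) = 0.335933.
d = 0.560296 + 0.335933 = 0.896229.

0.90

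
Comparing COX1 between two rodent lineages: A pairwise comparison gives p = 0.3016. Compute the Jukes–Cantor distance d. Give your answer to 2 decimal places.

d = −(3/4) ln(1 − 4p/3) = −0.75 ln(1 − 0.402133) = −0.75 ln(0.597867)
  = −0.75 × (-0.514387) = 0.385790 substitutions/site.

0.39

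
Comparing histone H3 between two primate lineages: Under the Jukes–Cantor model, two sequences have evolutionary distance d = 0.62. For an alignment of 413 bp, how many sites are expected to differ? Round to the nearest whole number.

174

Invert JC69: p = (3/4)(1 − e^(−4d/3)) = 0.75 × (1 − e^(-0.826667)) = 0.75 × (1 − 0.437505) = 0.421871.
Expected differing sites = pL ≈ 0.421871 × 413 = 174.232723 ≈ 174.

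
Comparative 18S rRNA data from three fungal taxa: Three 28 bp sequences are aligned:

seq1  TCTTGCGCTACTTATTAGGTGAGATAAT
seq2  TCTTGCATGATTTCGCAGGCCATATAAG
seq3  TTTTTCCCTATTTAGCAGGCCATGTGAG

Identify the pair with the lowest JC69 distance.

seq1–seq2: 11/28 differ, p = 0.393, d = 0.556.
seq1–seq3: 12/28 differ, p = 0.429, d = 0.635.
seq2–seq3: 8/28 differ, p = 0.286, d = 0.360.
The smallest distance is between seq2 and seq3.

seq2 and seq3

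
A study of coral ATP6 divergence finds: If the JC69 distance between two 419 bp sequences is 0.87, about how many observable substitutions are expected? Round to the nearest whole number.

216

Invert JC69: p = (3/4)(1 − e^(−4d/3)) = 0.75 × (1 − e^(-1.16)) = 0.75 × (1 − 0.313486) = 0.514886.
Expected differing sites = pL ≈ 0.514886 × 419 = 215.737234 ≈ 216.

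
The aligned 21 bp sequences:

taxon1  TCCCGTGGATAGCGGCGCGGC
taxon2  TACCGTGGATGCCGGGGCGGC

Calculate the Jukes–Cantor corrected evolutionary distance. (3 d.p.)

The sequences differ at 4 of 21 sites (2, 11, 12, 16), so p = 4/21 ≈ 0.190476.
d = −(3/4) ln(1 − 4p/3) = −0.75 ln(1 − 0.253968) = −0.75 ln(0.746032)
  = −0.75 × (-0.292987) = 0.219740 substitutions/site.

0.220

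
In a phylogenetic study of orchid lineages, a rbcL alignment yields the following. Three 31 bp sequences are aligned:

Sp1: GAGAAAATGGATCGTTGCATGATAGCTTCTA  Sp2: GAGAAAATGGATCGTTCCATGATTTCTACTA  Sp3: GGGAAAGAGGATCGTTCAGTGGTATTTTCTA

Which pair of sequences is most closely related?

Sp1 and Sp2

Sp1–Sp2: 4/31 differ, p = 0.129, d = 0.142.
Sp1–Sp3: 9/31 differ, p = 0.290, d = 0.367.
Sp2–Sp3: 9/31 differ, p = 0.290, d = 0.367.
The smallest distance is between Sp1 and Sp2.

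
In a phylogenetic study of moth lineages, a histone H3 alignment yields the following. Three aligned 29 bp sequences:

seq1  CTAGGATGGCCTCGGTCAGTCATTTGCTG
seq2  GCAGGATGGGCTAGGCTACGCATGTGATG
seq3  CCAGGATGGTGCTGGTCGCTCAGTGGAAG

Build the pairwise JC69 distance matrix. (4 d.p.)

d(seq1,seq2) = 0.4618, d(seq1,seq3) = 0.5285, d(seq2,seq3) = 0.6829

seq1–seq2: 10/29 sites differ → p ≈ 0.344828, d = −0.75 ln(1 − 0.459771) = 0.461822 ≈ 0.4618.
seq1–seq3: 11/29 sites differ → p ≈ 0.37931, d = −0.75 ln(1 − 0.505747) = 0.528531 ≈ 0.5285.
seq2–seq3: 13/29 sites differ → p ≈ 0.448276, d = −0.75 ln(1 − 0.597701) = 0.682920 ≈ 0.6829.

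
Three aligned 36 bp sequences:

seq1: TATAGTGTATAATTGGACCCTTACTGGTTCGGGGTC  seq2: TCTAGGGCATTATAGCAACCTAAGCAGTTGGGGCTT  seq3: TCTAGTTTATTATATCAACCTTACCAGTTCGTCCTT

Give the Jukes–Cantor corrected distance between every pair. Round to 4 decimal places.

seq1–seq2: 14/36 sites differ → p ≈ 0.388889, d = −0.75 ln(1 − 0.518519) = 0.548166 ≈ 0.5482.
seq1–seq3: 13/36 sites differ → p ≈ 0.361111, d = −0.75 ln(1 − 0.481481) = 0.492584 ≈ 0.4926.
seq2–seq3: 9/36 sites differ → p = 0.25, d = −0.75 ln(1 − 0.333333) = 0.304098 ≈ 0.3041.

d(seq1,seq2) = 0.5482, d(seq1,seq3) = 0.4926, d(seq2,seq3) = 0.3041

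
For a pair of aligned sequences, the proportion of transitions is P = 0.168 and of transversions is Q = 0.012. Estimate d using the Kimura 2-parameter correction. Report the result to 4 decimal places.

0.2199

Under the Kimura two-parameter model, d = −½ ln(1 − 2P − Q) − ¼ ln(1 − 2Q).
1 − 2P − Q = 0.652, giving −½ ln(0.652) = 0.213855.
1 − 2Q = 0.976, giving −¼ ln(0.976) = 0.006073.
d = 0.213855 + 0.006073 = 0.219928.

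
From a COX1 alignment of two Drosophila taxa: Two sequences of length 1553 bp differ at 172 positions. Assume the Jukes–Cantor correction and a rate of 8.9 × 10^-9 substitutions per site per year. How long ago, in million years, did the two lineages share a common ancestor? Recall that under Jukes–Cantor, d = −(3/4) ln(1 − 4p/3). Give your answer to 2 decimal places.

p = 172/1553 ≈ 0.110753.
d = −(3/4) ln(1 − 4p/3) = −0.75 ln(1 − 0.147671) = −0.75 ln(0.852329)
  = −0.75 × (-0.159783) = 0.119837 substitutions/site.
Under a molecular clock d = 2μt, so t = d/(2μ) = 0.119837 / (2 × 8.9 × 10^-9) = 6.73 million years.

6.73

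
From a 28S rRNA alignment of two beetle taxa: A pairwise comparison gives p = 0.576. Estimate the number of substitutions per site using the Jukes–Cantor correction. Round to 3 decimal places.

1.096

d = −(3/4) ln(1 − 4p/3) = −0.75 ln(1 − 0.768) = −0.75 ln(0.232)
  = −0.75 × (-1.461018) = 1.095764 substitutions/site.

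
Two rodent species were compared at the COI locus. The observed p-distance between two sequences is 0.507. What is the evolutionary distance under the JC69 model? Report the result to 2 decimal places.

0.85

d = −(3/4) ln(1 − 4p/3) = −0.75 ln(1 − 0.676) = −0.75 ln(0.324)
  = −0.75 × (-1.127012) = 0.845259 substitutions/site.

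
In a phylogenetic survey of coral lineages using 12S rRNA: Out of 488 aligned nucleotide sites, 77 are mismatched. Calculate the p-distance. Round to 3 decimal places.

p = 77/488 = 0.157786… ≈ 0.158 (to 3 d.p.).

0.158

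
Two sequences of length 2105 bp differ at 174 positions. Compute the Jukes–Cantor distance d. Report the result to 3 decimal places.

0.088

p = 174/2105 ≈ 0.08266.
d = −(3/4) ln(1 − 4p/3) = −0.75 ln(1 − 0.110213) = −0.75 ln(0.889787)
  = −0.75 × (-0.116773) = 0.087580 substitutions/site.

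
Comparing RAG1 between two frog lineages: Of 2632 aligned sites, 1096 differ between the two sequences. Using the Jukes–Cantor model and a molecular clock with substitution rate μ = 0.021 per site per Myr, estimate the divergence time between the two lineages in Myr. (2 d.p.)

14.47

p = 1096/2632 ≈ 0.416413.
d = −(3/4) ln(1 − 4p/3) = −0.75 ln(1 − 0.555217) = −0.75 ln(0.444783)
  = −0.75 × (-0.810169) = 0.607627 substitutions/site.
Under a molecular clock d = 2μt, so t = d/(2μ) = 0.607627 / (2 × 0.021) = 14.47 Myr.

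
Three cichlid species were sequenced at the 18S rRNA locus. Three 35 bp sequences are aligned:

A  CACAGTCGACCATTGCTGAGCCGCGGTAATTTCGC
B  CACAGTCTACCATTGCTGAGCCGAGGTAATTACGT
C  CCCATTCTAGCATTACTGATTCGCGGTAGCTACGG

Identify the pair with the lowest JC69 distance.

A and B

A–B: 4/35 differ, p = 0.114, d = 0.124.
A–C: 11/35 differ, p = 0.314, d = 0.407.
B–C: 10/35 differ, p = 0.286, d = 0.360.
The smallest distance is between A and B.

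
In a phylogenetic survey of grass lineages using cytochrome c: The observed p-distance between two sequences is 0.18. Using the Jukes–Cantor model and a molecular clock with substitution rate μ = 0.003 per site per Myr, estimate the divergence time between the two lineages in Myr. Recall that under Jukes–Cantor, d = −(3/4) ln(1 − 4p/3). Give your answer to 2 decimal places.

34.30

d = −(3/4) ln(1 − 4p/3) = −0.75 ln(1 − 0.24) = −0.75 ln(0.76)
  = −0.75 × (-0.274437) = 0.205828 substitutions/site.
Under a molecular clock d = 2μt, so t = d/(2μ) = 0.205828 / (2 × 0.003) = 34.30 Myr.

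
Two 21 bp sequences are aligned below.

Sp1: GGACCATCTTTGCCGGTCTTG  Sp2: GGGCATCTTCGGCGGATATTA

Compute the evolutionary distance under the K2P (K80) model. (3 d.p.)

Of 21 sites, 6 differences are transitions and 5 are transversions, so P = 6/21 ≈ 0.285714 and Q = 5/21 ≈ 0.238095.
Under the Kimura two-parameter model, d = −½ ln(1 − 2P − Q) − ¼ ln(1 − 2Q).
1 − 2P − Q = 0.190477, giving −½ ln(0.190477) = 0.829112.
1 − 2Q = 0.52381, giving −¼ ln(0.52381) = 0.161657.
d = 0.829112 + 0.161657 = 0.990769.

0.991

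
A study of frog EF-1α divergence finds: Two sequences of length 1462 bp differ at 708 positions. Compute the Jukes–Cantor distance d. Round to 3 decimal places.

0.778

p = 708/1462 ≈ 0.484268.
d = −(3/4) ln(1 − 4p/3) = −0.75 ln(1 − 0.645691) = −0.75 ln(0.354309)
  = −0.75 × (-1.037586) = 0.778190 substitutions/site.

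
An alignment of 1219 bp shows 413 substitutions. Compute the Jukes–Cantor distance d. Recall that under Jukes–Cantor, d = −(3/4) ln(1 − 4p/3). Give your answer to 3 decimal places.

p = 413/1219 ≈ 0.338802.
d = −(3/4) ln(1 − 4p/3) = −0.75 ln(1 − 0.451736) = −0.75 ln(0.548264)
  = −0.75 × (-0.600998) = 0.450749 substitutions/site.

0.451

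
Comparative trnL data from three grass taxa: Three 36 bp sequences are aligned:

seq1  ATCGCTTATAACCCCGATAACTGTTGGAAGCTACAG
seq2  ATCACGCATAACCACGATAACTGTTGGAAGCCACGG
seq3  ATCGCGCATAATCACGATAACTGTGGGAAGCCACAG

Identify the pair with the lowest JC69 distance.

seq1–seq2: 6/36 differ, p = 0.167, d = 0.188.
seq1–seq3: 6/36 differ, p = 0.167, d = 0.188.
seq2–seq3: 4/36 differ, p = 0.111, d = 0.120.
The smallest distance is between seq2 and seq3.

seq2 and seq3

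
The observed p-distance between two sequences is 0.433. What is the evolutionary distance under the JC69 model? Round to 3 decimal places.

d = −(3/4) ln(1 − 4p/3) = −0.75 ln(1 − 0.577333) = −0.75 ln(0.422667)
  = −0.75 × (-0.861171) = 0.645878 substitutions/site.

0.646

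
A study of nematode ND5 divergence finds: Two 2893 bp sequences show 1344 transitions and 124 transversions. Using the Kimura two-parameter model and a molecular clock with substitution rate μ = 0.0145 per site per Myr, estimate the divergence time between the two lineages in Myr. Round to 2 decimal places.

P = 1344/2893 ≈ 0.46457 and Q = 124/2893 ≈ 0.042862.
Under the Kimura two-parameter model, d = −½ ln(1 − 2P − Q) − ¼ ln(1 − 2Q).
1 − 2P − Q = 0.027998, giving −½ ln(0.027998) = 1.787811.
1 − 2Q = 0.914276, giving −¼ ln(0.914276) = 0.022406.
d = 1.787811 + 0.022406 = 1.810217.
Under a molecular clock d = 2μt, so t = d/(2μ) = 1.810217 / (2 × 0.0145) = 62.42 Myr.

62.42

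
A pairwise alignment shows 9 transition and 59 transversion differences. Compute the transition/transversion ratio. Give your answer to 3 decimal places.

R = 9/59 = 0.152542… ≈ 0.153 (to 3 d.p.).

0.153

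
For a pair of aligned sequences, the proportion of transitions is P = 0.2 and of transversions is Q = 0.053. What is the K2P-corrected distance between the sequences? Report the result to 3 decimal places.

0.330

Under the Kimura two-parameter model, d = −½ ln(1 − 2P − Q) − ¼ ln(1 − 2Q).
1 − 2P − Q = 0.547, giving −½ ln(0.547) = 0.301653.
1 − 2Q = 0.894, giving −¼ ln(0.894) = 0.028012.
d = 0.301653 + 0.028012 = 0.329665.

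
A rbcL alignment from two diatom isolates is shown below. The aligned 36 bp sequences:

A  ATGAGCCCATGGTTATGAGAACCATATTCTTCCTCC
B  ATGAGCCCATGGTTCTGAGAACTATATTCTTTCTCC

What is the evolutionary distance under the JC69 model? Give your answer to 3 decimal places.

0.088

The sequences differ at 3 of 36 sites (15, 23, 32), so p = 3/36 ≈ 0.083333.
d = −(3/4) ln(1 − 4p/3) = −0.75 ln(1 − 0.111111) = −0.75 ln(0.888889)
  = −0.75 × (-0.117783) = 0.088337 substitutions/site.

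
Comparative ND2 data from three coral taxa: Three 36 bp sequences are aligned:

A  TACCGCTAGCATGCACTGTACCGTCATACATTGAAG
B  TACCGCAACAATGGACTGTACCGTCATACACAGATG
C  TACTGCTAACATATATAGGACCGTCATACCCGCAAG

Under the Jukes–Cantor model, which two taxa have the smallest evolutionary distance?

A–B: 7/36 differ, p = 0.194, d = 0.225.
A–C: 11/36 differ, p = 0.306, d = 0.392.
B–C: 13/36 differ, p = 0.361, d = 0.493.
The smallest distance is between A and B.

A and B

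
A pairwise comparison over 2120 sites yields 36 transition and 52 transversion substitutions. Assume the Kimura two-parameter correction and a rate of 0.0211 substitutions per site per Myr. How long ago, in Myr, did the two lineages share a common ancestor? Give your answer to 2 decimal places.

P = 36/2120 ≈ 0.016981 and Q = 52/2120 ≈ 0.024528.
Under the Kimura two-parameter model, d = −½ ln(1 − 2P − Q) − ¼ ln(1 − 2Q).
1 − 2P − Q = 0.94151, giving −½ ln(0.94151) = 0.030135.
1 − 2Q = 0.950944, giving −¼ ln(0.950944) = 0.012575.
d = 0.030135 + 0.012575 = 0.042710.
Under a molecular clock d = 2μt, so t = d/(2μ) = 0.042710 / (2 × 0.0211) = 1.01 Myr.

1.01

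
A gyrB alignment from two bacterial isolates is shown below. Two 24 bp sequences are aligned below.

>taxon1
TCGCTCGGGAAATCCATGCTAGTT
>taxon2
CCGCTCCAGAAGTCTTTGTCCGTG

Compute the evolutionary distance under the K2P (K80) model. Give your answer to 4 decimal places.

0.6507

Of 24 sites, 6 differences are transitions and 4 are transversions, so P = 6/24 = 0.25 and Q = 4/24 ≈ 0.166667.
Under the Kimura two-parameter model, d = −½ ln(1 − 2P − Q) − ¼ ln(1 − 2Q).
1 − 2P − Q = 0.333333, giving −½ ln(0.333333) = 0.549307.
1 − 2Q = 0.666666, giving −¼ ln(0.666666) = 0.101367.
d = 0.549307 + 0.101367 = 0.650674.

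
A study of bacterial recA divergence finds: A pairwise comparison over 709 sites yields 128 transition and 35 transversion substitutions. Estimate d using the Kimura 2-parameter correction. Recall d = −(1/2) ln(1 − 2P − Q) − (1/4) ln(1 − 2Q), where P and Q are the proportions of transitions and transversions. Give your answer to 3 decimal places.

0.290

P = 128/709 ≈ 0.180536 and Q = 35/709 ≈ 0.049365.
Under the Kimura two-parameter model, d = −½ ln(1 − 2P − Q) − ¼ ln(1 − 2Q).
1 − 2P − Q = 0.589563, giving −½ ln(0.589563) = 0.264187.
1 − 2Q = 0.90127, giving −¼ ln(0.90127) = 0.025988.
d = 0.264187 + 0.025988 = 0.290175.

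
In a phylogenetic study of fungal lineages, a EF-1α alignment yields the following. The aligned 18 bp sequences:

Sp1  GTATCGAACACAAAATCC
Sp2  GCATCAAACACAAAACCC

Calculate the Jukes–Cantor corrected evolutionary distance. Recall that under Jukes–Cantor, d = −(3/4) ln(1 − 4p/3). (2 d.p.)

0.19

The sequences differ at 3 of 18 sites (2, 6, 16), so p = 3/18 ≈ 0.166667.
d = −(3/4) ln(1 − 4p/3) = −0.75 ln(1 − 0.222223) = −0.75 ln(0.777777)
  = −0.75 × (-0.251315) = 0.188486 substitutions/site.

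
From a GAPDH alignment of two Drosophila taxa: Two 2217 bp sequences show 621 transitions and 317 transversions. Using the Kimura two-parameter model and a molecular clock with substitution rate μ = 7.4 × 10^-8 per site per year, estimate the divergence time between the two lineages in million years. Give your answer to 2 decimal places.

P = 621/2217 ≈ 0.280108 and Q = 317/2217 ≈ 0.142986.
Under the Kimura two-parameter model, d = −½ ln(1 − 2P − Q) − ¼ ln(1 − 2Q).
1 − 2P − Q = 0.296798, giving −½ ln(0.296798) = 0.607352.
1 − 2Q = 0.714028, giving −¼ ln(0.714028) = 0.084208.
d = 0.607352 + 0.084208 = 0.691560.
Under a molecular clock d = 2μt, so t = d/(2μ) = 0.691560 / (2 × 7.4 × 10^-8) = 4.67 million years.

4.67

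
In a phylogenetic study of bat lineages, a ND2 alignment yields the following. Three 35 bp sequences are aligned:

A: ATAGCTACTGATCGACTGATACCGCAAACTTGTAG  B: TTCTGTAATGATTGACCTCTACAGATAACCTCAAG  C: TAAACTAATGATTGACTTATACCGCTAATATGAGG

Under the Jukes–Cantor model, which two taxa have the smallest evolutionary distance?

A–B: 15/35 differ, p = 0.429, d = 0.635.
A–C: 11/35 differ, p = 0.314, d = 0.407.
B–C: 12/35 differ, p = 0.343, d = 0.458.
The smallest distance is between A and C.

A and C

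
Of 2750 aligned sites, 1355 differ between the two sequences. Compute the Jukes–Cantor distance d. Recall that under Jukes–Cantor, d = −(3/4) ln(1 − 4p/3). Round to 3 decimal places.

p = 1355/2750 ≈ 0.492727.
d = −(3/4) ln(1 − 4p/3) = −0.75 ln(1 − 0.656969) = −0.75 ln(0.343031)
  = −0.75 × (-1.069934) = 0.802451 substitutions/site.

0.802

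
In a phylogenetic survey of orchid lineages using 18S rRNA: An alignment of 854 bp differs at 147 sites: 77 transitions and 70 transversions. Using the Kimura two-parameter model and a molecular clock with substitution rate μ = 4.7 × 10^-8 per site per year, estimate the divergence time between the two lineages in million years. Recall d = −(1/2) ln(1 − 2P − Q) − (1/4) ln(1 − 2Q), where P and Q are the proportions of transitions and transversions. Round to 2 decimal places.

2.09

P = 77/854 ≈ 0.090164 and Q = 70/854 ≈ 0.081967.
Under the Kimura two-parameter model, d = −½ ln(1 − 2P − Q) − ¼ ln(1 − 2Q).
1 − 2P − Q = 0.737705, giving −½ ln(0.737705) = 0.152106.
1 − 2Q = 0.836066, giving −¼ ln(0.836066) = 0.044762.
d = 0.152106 + 0.044762 = 0.196868.
Under a molecular clock d = 2μt, so t = d/(2μ) = 0.196868 / (2 × 4.7 × 10^-8) = 2.09 million years.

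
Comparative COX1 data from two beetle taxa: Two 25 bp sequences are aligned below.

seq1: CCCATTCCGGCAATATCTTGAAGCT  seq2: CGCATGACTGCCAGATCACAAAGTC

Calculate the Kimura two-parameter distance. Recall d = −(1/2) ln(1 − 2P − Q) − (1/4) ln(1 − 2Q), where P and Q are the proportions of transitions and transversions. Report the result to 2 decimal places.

Of 25 sites, 4 differences are transitions and 7 are transversions, so P = 4/25 = 0.16 and Q = 7/25 = 0.28.
Under the Kimura two-parameter model, d = −½ ln(1 − 2P − Q) − ¼ ln(1 − 2Q).
1 − 2P − Q = 0.4, giving −½ ln(0.4) = 0.458145.
1 − 2Q = 0.44, giving −¼ ln(0.44) = 0.205245.
d = 0.458145 + 0.205245 = 0.663390.

0.66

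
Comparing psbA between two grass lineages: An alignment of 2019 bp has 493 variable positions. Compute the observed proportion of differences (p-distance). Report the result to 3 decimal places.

p = 493/2019 = 0.244180… ≈ 0.244 (to 3 d.p.).

0.244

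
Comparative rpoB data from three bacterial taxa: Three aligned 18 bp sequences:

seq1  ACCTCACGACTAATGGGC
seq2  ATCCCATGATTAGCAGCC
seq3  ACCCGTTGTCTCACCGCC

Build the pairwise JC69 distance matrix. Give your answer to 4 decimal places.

d(seq1,seq2) = 0.6735, d(seq1,seq3) = 0.8240, d(seq2,seq3) = 0.6735

seq1–seq2: 8/18 sites differ → p ≈ 0.444444, d = −0.75 ln(1 − 0.592592) = 0.673455 ≈ 0.6735.
seq1–seq3: 9/18 sites differ → p = 0.5, d = −0.75 ln(1 − 0.666667) = 0.823960 ≈ 0.8240.
seq2–seq3: 8/18 sites differ → p ≈ 0.444444, d = −0.75 ln(1 − 0.592592) = 0.673455 ≈ 0.6735.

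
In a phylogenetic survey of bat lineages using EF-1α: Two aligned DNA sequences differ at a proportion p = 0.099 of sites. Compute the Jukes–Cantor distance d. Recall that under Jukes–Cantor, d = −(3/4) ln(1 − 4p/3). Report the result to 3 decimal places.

d = −(3/4) ln(1 − 4p/3) = −0.75 ln(1 − 0.132) = −0.75 ln(0.868)
  = −0.75 × (-0.141564) = 0.106173 substitutions/site.

0.106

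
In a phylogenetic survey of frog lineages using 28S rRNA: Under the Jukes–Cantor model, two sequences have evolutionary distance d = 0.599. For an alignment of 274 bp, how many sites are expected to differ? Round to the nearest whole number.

113

Invert JC69: p = (3/4)(1 − e^(−4d/3)) = 0.75 × (1 − e^(-0.798667)) = 0.75 × (1 − 0.449928) = 0.412554.
Expected differing sites = pL ≈ 0.412554 × 274 = 113.039796 ≈ 113.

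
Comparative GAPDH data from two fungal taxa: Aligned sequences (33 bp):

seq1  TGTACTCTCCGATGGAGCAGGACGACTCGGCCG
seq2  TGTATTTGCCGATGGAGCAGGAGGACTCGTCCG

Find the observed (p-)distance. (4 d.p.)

The sequences differ at 5 of 33 positions (sites 5, 7, 8, 23, 30).
p = 5/33 = 0.151515… ≈ 0.1515 (to 4 d.p.).

0.1515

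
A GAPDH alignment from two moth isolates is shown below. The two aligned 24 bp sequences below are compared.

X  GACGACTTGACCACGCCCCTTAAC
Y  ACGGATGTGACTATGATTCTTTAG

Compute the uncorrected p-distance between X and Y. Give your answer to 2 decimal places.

The sequences differ at 12 of 24 positions.
p = 12/24 = 0.50.

0.50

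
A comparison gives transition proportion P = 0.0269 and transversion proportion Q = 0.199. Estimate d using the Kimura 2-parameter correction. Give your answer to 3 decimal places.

Under the Kimura two-parameter model, d = −½ ln(1 − 2P − Q) − ¼ ln(1 − 2Q).
1 − 2P − Q = 0.7472, giving −½ ln(0.7472) = 0.145711.
1 − 2Q = 0.602, giving −¼ ln(0.602) = 0.126874.
d = 0.145711 + 0.126874 = 0.272585.

0.273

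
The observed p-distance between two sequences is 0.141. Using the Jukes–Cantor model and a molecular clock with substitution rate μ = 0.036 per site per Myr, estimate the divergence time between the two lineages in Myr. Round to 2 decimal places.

2.17

d = −(3/4) ln(1 − 4p/3) = −0.75 ln(1 − 0.188) = −0.75 ln(0.812)
  = −0.75 × (-0.208255) = 0.156191 substitutions/site.
Under a molecular clock d = 2μt, so t = d/(2μ) = 0.156191 / (2 × 0.036) = 2.17 Myr.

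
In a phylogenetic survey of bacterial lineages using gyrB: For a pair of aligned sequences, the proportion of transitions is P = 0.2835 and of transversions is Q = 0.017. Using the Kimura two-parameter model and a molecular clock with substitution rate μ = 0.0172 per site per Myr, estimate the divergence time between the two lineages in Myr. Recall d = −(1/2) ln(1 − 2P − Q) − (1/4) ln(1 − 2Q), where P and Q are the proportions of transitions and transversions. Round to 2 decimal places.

13.00

Under the Kimura two-parameter model, d = −½ ln(1 − 2P − Q) − ¼ ln(1 − 2Q).
1 − 2P − Q = 0.416, giving −½ ln(0.416) = 0.438535.
1 − 2Q = 0.966, giving −¼ ln(0.966) = 0.008648.
d = 0.438535 + 0.008648 = 0.447183.
Under a molecular clock d = 2μt, so t = d/(2μ) = 0.447183 / (2 × 0.0172) = 13.00 Myr.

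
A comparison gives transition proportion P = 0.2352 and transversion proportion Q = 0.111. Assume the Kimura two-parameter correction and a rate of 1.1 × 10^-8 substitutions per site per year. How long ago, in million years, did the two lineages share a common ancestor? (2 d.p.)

Under the Kimura two-parameter model, d = −½ ln(1 − 2P − Q) − ¼ ln(1 − 2Q).
1 − 2P − Q = 0.4186, giving −½ ln(0.4186) = 0.435420.
1 − 2Q = 0.778, giving −¼ ln(0.778) = 0.062757.
d = 0.435420 + 0.062757 = 0.498177.
Under a molecular clock d = 2μt, so t = d/(2μ) = 0.498177 / (2 × 1.1 × 10^-8) = 22.64 million years.

22.64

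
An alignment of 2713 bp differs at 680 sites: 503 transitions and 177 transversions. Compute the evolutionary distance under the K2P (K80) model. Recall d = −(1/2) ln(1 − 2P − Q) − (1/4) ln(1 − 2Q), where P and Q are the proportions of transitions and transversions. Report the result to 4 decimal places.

P = 503/2713 ≈ 0.185404 and Q = 177/2713 ≈ 0.065241.
Under the Kimura two-parameter model, d = −½ ln(1 − 2P − Q) − ¼ ln(1 − 2Q).
1 − 2P − Q = 0.563951, giving −½ ln(0.563951) = 0.286394.
1 − 2Q = 0.869518, giving −¼ ln(0.869518) = 0.034954.
d = 0.286394 + 0.034954 = 0.321348.

0.3213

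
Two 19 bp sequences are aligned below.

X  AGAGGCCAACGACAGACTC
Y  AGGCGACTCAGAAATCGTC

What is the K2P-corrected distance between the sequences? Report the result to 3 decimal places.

Of 19 sites, 1 differences are transitions and 9 are transversions, so P = 1/19 ≈ 0.052632 and Q = 9/19 ≈ 0.473684.
Under the Kimura two-parameter model, d = −½ ln(1 − 2P − Q) − ¼ ln(1 − 2Q).
1 − 2P − Q = 0.421052, giving −½ ln(0.421052) = 0.432499.
1 − 2Q = 0.052632, giving −¼ ln(0.052632) = 0.736108.
d = 0.432499 + 0.736108 = 1.168607.

1.169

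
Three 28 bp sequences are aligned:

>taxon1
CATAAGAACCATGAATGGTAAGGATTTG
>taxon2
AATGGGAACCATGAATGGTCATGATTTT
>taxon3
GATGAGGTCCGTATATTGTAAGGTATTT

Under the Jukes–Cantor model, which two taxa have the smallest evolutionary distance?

taxon1–taxon2: 6/28 differ, p = 0.214, d = 0.252.
taxon1–taxon3: 11/28 differ, p = 0.393, d = 0.556.
taxon2–taxon3: 12/28 differ, p = 0.429, d = 0.635.
The smallest distance is between taxon1 and taxon2.

taxon1 and taxon2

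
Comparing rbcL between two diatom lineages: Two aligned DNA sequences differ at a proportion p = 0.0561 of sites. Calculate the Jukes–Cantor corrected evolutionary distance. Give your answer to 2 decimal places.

0.06

d = −(3/4) ln(1 − 4p/3) = −0.75 ln(1 − 0.0748) = −0.75 ln(0.9252)
  = −0.75 × (-0.077745) = 0.058309 substitutions/site.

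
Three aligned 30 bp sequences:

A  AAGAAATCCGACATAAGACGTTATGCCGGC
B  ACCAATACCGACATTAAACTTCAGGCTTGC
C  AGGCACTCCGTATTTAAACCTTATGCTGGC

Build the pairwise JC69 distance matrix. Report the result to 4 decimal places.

d(A,B) = 0.5034, d(A,C) = 0.4408, d(B,C) = 0.5716

A–B: 11/30 sites differ → p ≈ 0.366667, d = −0.75 ln(1 − 0.488889) = 0.503376 ≈ 0.5034.
A–C: 10/30 sites differ → p ≈ 0.333333, d = −0.75 ln(1 − 0.444444) = 0.440839 ≈ 0.4408.
B–C: 12/30 sites differ → p = 0.4, d = −0.75 ln(1 − 0.533333) = 0.571605 ≈ 0.5716.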